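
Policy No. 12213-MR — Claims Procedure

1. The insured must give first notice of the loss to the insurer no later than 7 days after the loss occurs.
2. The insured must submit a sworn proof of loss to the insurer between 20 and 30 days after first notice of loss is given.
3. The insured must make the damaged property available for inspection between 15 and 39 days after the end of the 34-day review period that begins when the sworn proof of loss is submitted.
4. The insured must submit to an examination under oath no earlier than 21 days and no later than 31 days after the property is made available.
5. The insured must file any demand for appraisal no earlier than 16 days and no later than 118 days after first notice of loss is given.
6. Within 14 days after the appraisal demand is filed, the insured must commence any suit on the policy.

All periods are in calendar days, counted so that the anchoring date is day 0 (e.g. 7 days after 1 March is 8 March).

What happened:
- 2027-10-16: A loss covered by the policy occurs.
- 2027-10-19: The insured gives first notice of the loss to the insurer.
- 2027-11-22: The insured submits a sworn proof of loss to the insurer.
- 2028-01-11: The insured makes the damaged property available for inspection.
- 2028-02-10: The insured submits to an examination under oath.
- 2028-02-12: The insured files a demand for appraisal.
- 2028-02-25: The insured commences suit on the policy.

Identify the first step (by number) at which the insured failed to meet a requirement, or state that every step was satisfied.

Step 1: 7 days after 2027-10-16 (when the loss occurs) is 2027-10-23; done 2027-10-19 — timely.
Step 2: the window is 20–30 days after 2027-10-19 (when first notice of loss is given), so 2027-11-08 through 2027-11-18; done 2027-11-22 — 4 days after the window closed.

Step 2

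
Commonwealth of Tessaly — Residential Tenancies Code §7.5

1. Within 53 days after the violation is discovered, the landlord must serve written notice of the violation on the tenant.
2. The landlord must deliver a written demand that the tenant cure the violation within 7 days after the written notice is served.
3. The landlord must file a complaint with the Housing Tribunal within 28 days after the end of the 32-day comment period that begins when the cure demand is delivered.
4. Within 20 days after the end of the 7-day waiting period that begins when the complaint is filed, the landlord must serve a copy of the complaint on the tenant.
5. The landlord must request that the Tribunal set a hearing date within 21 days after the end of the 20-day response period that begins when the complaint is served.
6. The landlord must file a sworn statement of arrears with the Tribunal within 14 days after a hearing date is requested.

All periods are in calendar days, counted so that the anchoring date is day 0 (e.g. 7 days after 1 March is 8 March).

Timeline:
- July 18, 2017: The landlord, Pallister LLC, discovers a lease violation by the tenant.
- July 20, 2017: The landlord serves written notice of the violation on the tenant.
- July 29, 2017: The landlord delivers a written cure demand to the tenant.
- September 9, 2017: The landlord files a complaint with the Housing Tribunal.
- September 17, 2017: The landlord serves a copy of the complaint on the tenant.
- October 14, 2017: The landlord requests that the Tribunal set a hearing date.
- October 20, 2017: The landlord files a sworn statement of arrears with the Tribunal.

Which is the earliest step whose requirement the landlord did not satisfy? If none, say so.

Step 2

Step 1: 53 days after July 18, 2017 (when the violation is discovered) is September 9, 2017; July 20, 2017 is within that limit.
Step 2: 7 days after July 20, 2017 (when the written notice is served) is July 27, 2017; July 29, 2017 misses that deadline by 2 days.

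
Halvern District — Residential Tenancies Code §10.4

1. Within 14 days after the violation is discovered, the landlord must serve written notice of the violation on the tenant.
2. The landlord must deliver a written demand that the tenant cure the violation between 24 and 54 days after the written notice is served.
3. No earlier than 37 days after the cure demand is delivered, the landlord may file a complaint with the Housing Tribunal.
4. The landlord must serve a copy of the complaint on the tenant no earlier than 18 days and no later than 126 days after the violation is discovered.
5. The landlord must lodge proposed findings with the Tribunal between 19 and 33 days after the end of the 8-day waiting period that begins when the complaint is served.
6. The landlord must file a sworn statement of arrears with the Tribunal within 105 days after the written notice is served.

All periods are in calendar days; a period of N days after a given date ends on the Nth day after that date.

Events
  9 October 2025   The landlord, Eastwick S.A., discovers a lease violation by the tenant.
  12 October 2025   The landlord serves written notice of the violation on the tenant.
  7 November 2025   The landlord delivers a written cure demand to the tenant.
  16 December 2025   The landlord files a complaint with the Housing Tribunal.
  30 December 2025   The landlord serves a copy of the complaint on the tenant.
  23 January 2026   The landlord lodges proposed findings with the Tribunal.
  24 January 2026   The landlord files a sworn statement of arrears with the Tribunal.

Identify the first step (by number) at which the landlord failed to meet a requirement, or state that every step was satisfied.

(1) due by 9 October 2025 + 14 days = 23 October 2025; completed 12 October 2025, before the deadline.
(2) the permitted window runs from 12 October 2025 + 24 = 5 November 2025 to 12 October 2025 + 54 = 5 December 2025; done 7 November 2025, which is between those dates.
(3) permitted from 7 November 2025 + 37 days = 14 December 2025 onward; 16 December 2025 is on or after that date.
(4) the permitted window runs from 9 October 2025 + 18 = 27 October 2025 to 9 October 2025 + 126 = 12 February 2026; 30 December 2025 falls inside that range.
(5) the permitted window runs from 7 January 2026 + 19 = 26 January 2026 to 7 January 2026 + 33 = 9 February 2026; 23 January 2026 is 3 days too early.

Step 5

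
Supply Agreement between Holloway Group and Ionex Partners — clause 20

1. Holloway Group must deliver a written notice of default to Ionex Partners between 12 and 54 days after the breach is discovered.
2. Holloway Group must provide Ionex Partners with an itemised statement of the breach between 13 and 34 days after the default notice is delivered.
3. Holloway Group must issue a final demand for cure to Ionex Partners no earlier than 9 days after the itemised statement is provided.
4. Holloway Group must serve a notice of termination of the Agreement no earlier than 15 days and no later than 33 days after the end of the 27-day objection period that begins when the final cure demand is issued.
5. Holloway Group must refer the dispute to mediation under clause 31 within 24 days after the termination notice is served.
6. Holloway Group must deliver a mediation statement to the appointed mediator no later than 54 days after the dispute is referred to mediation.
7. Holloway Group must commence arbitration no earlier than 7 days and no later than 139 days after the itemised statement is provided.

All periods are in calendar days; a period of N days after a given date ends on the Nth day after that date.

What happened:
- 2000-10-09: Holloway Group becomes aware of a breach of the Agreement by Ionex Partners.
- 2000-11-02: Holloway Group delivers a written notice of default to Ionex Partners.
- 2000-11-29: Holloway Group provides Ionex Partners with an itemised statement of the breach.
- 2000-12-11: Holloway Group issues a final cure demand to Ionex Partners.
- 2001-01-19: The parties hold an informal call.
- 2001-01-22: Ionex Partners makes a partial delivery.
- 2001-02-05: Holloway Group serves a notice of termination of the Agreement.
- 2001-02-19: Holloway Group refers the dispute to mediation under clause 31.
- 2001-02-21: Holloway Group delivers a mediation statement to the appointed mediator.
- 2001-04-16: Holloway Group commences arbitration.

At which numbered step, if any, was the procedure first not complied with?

Step 1 — 12 and 54 days from 2000-10-09 (when the breach is discovered) are 2000-10-21 and 2000-12-02 respectively; done 2000-11-02, which is between those dates.
Step 2 — 13 and 34 days from 2000-11-02 (when the default notice is delivered) are 2000-11-15 and 2000-12-06 respectively; done 2000-11-29 — within the window.
Step 3 — must wait 9 days from 2000-11-29 (when the itemised statement is provided), so not before 2000-12-08; 2000-12-11 is on or after that date.
Step 4 — 15 and 33 days from 2001-01-07 (end of the 27-day objection period, which began when the final cure demand is issued on 2000-12-11) are 2001-01-22 and 2001-02-09 respectively; 2001-02-05 falls inside that range.
Step 5 — counting 24 days from 2001-02-05 (when the termination notice is served) gives a deadline of 2001-03-01; 2001-02-19 is within that limit.
Step 6 — counting 54 days from 2001-02-19 (when the dispute is referred to mediation) gives a deadline of 2001-04-14; completed 2001-02-21, before the deadline.
Step 7 — 7 and 139 days from 2000-11-29 (when the itemised statement is provided) are 2000-12-06 and 2001-04-17 respectively; done 2001-04-16 — within the window.

None — every step was satisfied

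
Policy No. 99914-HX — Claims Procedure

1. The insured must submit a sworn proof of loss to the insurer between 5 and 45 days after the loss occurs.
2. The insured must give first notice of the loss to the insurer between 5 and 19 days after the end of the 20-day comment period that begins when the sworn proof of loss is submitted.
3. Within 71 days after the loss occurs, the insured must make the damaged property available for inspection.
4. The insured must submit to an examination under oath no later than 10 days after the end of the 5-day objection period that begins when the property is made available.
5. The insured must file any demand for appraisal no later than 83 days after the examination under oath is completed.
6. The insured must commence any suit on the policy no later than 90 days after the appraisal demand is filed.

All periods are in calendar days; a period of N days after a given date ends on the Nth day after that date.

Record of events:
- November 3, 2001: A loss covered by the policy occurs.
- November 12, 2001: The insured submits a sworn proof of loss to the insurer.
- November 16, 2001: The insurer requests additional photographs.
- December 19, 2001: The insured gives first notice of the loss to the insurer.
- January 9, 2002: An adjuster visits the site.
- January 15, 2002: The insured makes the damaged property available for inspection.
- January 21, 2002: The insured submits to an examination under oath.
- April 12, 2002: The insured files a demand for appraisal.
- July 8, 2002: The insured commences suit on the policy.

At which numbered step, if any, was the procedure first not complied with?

(1) the permitted window runs from November 3, 2001 + 5 = November 8, 2001 to November 3, 2001 + 45 = December 18, 2001; done November 12, 2001 — within the window.
(2) the permitted window runs from December 2, 2001 + 5 = December 7, 2001 to December 2, 2001 + 19 = December 21, 2001; December 19, 2001 falls inside that range.
(3) due by November 3, 2001 + 71 days = January 13, 2002; January 15, 2002 misses that deadline by 2 days.

Step 3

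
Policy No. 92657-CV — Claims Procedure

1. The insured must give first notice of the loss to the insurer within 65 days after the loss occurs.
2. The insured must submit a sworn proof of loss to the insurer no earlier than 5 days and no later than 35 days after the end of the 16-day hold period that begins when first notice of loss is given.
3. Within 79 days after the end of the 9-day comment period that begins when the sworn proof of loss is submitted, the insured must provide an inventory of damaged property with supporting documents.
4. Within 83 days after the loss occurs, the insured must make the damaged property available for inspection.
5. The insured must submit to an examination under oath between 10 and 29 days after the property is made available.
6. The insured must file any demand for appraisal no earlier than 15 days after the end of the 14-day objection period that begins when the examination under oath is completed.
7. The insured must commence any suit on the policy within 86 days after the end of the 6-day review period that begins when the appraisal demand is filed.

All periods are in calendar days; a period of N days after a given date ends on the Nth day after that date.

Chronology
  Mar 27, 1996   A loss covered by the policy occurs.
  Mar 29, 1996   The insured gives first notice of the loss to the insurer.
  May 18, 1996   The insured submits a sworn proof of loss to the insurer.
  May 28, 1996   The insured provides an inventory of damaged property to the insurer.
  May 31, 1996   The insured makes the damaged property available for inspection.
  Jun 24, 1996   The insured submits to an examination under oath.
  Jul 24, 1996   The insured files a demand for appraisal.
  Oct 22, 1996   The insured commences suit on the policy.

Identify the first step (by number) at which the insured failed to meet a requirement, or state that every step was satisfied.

None — every step was satisfied

Step 1 — counting 65 days from Mar 27, 1996 (when the loss occurs) gives a deadline of May 31, 1996; done Mar 29, 1996 — timely.
Step 2 — 5 and 35 days from Apr 14, 1996 (end of the 16-day hold period, which began when first notice of loss is given on Mar 29, 1996) are Apr 19, 1996 and May 19, 1996 respectively; done May 18, 1996 — within the window.
Step 3 — counting 79 days from May 27, 1996 (end of the 9-day comment period, which began when the sworn proof of loss is submitted on May 18, 1996) gives a deadline of Aug 14, 1996; done May 28, 1996 — timely.
Step 4 — counting 83 days from Mar 27, 1996 (when the loss occurs) gives a deadline of Jun 18, 1996; May 31, 1996 is within that limit.
Step 5 — 10 and 29 days from May 31, 1996 (when the property is made available) are Jun 10, 1996 and Jun 29, 1996 respectively; done Jun 24, 1996, which is between those dates.
Step 6 — must wait 15 days from Jul 8, 1996 (end of the 14-day objection period, which began when the examination under oath is completed on Jun 24, 1996), so not before Jul 23, 1996; done Jul 24, 1996, after the minimum wait.
Step 7 — counting 86 days from Jul 30, 1996 (end of the 6-day review period, which began when the appraisal demand is filed on Jul 24, 1996) gives a deadline of Oct 24, 1996; completed Oct 22, 1996, before the deadline.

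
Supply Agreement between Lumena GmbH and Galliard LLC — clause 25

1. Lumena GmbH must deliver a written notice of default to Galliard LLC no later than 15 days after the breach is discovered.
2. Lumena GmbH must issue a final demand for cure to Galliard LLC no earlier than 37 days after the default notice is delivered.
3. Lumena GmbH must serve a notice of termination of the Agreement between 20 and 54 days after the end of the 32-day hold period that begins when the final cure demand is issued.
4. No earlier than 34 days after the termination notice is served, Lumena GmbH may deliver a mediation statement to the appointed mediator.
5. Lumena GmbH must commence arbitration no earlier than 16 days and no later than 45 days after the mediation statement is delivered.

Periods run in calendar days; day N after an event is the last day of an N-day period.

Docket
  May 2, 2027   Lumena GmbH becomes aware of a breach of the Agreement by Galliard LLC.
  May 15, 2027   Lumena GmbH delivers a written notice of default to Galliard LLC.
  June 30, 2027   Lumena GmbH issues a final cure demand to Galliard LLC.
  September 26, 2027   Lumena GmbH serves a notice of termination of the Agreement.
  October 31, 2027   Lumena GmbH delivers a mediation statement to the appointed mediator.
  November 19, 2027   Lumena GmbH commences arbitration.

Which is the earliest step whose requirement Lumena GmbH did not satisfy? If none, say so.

Step 1: 15 days after May 2, 2027 (when the breach is discovered) is May 17, 2027; done May 15, 2027 — timely.
Step 2: the earliest permitted date is 37 days after May 15, 2027 (when the default notice is delivered), i.e. June 21, 2027; done June 30, 2027, after the minimum wait.
Step 3: the window is 20–54 days after August 1, 2027 (end of the 32-day hold period, which began when the final cure demand is issued on June 30, 2027), so August 21, 2027 through September 24, 2027; done September 26, 2027 — 2 days after the window closed.

Step 3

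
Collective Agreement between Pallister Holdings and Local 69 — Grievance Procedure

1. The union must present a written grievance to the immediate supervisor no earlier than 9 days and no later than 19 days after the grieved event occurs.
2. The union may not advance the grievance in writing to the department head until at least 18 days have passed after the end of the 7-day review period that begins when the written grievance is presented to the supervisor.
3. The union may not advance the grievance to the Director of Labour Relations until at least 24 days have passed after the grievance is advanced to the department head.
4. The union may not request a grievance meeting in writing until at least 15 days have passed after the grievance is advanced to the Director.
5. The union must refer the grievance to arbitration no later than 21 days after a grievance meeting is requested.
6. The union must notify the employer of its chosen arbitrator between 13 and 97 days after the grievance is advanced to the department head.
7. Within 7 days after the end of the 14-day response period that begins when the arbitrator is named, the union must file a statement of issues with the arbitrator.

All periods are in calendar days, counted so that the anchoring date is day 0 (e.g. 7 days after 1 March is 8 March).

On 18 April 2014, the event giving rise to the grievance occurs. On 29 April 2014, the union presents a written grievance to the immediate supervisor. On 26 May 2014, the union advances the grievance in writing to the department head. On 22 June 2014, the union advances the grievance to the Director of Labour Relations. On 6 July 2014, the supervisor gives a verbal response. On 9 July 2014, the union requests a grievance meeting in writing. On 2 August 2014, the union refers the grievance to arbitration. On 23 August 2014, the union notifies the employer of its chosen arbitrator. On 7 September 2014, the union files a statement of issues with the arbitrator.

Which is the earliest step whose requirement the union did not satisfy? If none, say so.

Step 1 — 9 and 19 days from 18 April 2014 (when the grieved event occurs) are 27 April 2014 and 7 May 2014 respectively; 29 April 2014 falls inside that range.
Step 2 — must wait 18 days from 6 May 2014 (end of the 7-day review period, which began when the written grievance is presented to the supervisor on 29 April 2014), so not before 24 May 2014; done 26 May 2014, after the minimum wait.
Step 3 — must wait 24 days from 26 May 2014 (when the grievance is advanced to the department head), so not before 19 June 2014; 22 June 2014 is on or after that date.
Step 4 — must wait 15 days from 22 June 2014 (when the grievance is advanced to the Director), so not before 7 July 2014; done 9 July 2014, after the minimum wait.
Step 5 — counting 21 days from 9 July 2014 (when a grievance meeting is requested) gives a deadline of 30 July 2014; 2 August 2014 misses that deadline by 3 days.
Later steps need not be reached.

Step 5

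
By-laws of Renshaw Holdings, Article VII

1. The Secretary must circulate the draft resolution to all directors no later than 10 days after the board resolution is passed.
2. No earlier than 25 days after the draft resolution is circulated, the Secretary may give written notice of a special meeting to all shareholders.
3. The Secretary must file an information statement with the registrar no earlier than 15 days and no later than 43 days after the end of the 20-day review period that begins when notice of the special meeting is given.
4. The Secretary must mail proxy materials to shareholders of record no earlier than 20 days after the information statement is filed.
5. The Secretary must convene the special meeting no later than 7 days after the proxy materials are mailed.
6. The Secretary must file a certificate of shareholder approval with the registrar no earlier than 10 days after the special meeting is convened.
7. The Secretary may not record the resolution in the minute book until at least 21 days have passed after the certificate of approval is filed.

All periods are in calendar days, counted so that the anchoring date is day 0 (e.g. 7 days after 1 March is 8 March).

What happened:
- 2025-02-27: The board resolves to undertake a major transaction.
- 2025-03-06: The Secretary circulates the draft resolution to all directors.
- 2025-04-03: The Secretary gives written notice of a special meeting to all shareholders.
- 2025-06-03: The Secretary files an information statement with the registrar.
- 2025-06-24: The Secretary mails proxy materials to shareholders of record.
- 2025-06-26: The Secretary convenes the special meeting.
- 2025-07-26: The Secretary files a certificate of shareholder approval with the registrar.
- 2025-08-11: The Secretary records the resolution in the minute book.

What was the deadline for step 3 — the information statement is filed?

2025-06-05

Notice of the special meeting is given on 2025-04-03; the 20-day review period therefore ends 2025-04-23, and step 3 runs from that date. The window is 15–43 days after 2025-04-23; it closes on 2025-06-05.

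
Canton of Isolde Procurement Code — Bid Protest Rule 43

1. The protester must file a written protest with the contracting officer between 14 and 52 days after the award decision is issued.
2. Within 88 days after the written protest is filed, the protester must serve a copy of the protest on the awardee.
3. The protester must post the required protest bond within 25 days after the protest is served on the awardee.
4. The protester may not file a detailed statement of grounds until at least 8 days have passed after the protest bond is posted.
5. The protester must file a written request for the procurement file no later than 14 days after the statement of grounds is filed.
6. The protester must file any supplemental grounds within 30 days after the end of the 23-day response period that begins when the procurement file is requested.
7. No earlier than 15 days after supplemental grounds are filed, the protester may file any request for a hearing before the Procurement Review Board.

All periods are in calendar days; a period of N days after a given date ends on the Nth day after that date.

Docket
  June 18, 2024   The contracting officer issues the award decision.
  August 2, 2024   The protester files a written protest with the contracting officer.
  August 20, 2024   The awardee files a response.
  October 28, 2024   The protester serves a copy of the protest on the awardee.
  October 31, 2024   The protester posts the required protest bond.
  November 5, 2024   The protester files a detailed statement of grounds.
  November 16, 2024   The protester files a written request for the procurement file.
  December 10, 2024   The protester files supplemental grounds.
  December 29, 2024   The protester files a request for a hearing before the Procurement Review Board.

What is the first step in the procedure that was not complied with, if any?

Step 4

Step 1 — 14 and 52 days from June 18, 2024 (when the award decision is issued) are July 2, 2024 and August 9, 2024 respectively; done August 2, 2024, which is between those dates.
Step 2 — counting 88 days from August 2, 2024 (when the written protest is filed) gives a deadline of October 29, 2024; October 28, 2024 is within that limit.
Step 3 — counting 25 days from October 28, 2024 (when the protest is served on the awardee) gives a deadline of November 22, 2024; October 31, 2024 is within that limit.
Step 4 — must wait 8 days from October 31, 2024 (when the protest bond is posted), so not before November 8, 2024; done November 5, 2024 — 3 days too early.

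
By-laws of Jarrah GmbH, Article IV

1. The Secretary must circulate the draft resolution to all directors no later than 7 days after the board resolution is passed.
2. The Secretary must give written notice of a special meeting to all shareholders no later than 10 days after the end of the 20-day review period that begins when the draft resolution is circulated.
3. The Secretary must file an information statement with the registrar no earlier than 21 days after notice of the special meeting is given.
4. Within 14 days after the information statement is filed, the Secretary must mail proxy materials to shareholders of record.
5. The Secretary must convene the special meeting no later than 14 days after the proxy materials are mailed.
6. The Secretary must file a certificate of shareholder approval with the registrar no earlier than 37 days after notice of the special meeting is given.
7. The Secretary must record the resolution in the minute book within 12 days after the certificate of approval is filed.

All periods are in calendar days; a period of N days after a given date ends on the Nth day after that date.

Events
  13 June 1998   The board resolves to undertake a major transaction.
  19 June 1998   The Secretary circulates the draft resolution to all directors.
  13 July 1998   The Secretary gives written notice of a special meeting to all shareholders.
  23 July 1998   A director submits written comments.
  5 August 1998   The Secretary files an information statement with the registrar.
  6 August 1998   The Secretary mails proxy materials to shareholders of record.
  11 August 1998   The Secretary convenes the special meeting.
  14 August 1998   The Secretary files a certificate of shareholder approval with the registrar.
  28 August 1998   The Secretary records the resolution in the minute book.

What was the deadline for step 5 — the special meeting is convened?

20 August 1998

Step 5 runs from 6 August 1998, when the proxy materials are mailed. 14 days after 6 August 1998 is 20 August 1998.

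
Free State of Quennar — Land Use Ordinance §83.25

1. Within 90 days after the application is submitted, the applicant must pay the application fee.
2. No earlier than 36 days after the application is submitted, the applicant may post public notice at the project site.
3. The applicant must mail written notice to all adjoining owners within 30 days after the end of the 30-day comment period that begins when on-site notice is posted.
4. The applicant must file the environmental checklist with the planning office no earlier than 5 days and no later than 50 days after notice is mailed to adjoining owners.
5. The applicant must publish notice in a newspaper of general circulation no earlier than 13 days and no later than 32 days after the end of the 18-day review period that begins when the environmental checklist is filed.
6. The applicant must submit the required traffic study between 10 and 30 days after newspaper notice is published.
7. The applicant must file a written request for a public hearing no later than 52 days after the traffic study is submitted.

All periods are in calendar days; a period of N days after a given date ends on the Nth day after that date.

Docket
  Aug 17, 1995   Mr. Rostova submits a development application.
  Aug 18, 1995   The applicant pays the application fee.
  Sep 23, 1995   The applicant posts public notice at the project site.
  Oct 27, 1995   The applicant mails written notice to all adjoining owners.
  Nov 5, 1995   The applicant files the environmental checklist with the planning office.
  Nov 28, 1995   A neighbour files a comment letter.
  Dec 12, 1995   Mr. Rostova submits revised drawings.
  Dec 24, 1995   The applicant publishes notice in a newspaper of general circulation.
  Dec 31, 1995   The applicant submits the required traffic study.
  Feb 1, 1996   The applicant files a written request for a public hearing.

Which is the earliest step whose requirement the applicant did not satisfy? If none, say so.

Step 1: 90 days after Aug 17, 1995 (when the application is submitted) is Nov 15, 1995; completed Aug 18, 1995, before the deadline.
Step 2: the earliest permitted date is 36 days after Aug 17, 1995 (when the application is submitted), i.e. Sep 22, 1995; done Sep 23, 1995 — permitted.
Step 3: 30 days after Oct 23, 1995 (end of the 30-day comment period, which began when on-site notice is posted on Sep 23, 1995) is Nov 22, 1995; completed Oct 27, 1995, before the deadline.
Step 4: the window is 5–50 days after Oct 27, 1995 (when notice is mailed to adjoining owners), so Nov 1, 1995 through Dec 16, 1995; Nov 5, 1995 falls inside that range.
Step 5: the window is 13–32 days after Nov 23, 1995 (end of the 18-day review period, which began when the environmental checklist is filed on Nov 5, 1995), so Dec 6, 1995 through Dec 25, 1995; done Dec 24, 1995, which is between those dates.
Step 6: the window is 10–30 days after Dec 24, 1995 (when newspaper notice is published), so Jan 3, 1996 through Jan 23, 1996; done Dec 31, 1995 — 3 days before the window opened.

Step 6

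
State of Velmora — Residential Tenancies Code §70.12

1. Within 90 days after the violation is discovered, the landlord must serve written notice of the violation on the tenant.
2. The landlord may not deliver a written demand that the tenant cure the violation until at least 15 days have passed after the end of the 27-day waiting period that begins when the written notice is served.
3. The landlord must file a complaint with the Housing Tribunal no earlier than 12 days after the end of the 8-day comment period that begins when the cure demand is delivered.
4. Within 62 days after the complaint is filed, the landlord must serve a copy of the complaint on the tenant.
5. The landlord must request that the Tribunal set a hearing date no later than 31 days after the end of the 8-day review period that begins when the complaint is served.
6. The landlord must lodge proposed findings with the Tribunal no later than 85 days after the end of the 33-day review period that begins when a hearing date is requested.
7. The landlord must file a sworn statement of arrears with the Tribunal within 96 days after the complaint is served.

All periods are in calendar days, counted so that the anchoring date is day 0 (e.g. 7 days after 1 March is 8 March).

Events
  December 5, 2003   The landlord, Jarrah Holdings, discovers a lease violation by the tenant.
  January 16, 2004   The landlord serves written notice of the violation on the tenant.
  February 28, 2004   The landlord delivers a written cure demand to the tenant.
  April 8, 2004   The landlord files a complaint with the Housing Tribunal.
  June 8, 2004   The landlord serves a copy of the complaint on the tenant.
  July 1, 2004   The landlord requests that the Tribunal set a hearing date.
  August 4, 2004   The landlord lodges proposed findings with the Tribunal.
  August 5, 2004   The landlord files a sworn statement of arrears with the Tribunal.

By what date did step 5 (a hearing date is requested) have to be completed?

The complaint is served on June 8, 2004; the 8-day review period therefore ends June 16, 2004, and step 5 runs from that date. 31 days after June 16, 2004 is July 17, 2004.

July 17, 2004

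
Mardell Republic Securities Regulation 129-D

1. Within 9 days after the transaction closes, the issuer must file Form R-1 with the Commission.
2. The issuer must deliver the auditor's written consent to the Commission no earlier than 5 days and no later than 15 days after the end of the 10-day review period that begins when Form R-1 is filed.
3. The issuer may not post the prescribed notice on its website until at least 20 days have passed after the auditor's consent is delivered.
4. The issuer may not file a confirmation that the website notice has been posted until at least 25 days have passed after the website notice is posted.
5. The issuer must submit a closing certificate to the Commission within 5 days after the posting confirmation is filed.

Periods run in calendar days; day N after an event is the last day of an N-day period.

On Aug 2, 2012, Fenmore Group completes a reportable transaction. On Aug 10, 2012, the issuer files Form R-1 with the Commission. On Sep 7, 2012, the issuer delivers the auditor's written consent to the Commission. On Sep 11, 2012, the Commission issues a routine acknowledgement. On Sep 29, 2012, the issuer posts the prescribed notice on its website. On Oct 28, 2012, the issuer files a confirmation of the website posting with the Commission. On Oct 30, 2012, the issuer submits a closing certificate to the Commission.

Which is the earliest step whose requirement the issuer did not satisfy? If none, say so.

Step 2

(1) due by Aug 2, 2012 + 9 days = Aug 11, 2012; completed Aug 10, 2012, before the deadline.
(2) the permitted window runs from Aug 20, 2012 + 5 = Aug 25, 2012 to Aug 20, 2012 + 15 = Sep 4, 2012; done Sep 7, 2012 — 3 days after the window closed.
Later steps need not be reached.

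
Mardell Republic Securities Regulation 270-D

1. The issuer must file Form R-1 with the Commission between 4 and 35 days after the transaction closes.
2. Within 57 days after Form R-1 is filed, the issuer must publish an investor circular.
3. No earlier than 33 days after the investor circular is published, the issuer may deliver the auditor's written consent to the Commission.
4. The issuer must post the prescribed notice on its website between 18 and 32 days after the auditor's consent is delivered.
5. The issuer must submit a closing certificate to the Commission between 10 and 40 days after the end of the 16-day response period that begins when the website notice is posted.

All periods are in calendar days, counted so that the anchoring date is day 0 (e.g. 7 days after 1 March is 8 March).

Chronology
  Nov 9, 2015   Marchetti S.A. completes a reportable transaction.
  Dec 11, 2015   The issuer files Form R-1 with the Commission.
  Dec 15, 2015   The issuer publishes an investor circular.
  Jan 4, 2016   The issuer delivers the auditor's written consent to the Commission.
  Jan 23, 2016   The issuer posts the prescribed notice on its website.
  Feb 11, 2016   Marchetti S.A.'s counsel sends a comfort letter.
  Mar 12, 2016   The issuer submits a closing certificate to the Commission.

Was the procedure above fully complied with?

(1) the permitted window runs from Nov 9, 2015 + 4 = Nov 13, 2015 to Nov 9, 2015 + 35 = Dec 14, 2015; done Dec 11, 2015 — within the window.
(2) due by Dec 11, 2015 + 57 days = Feb 6, 2016; done Dec 15, 2015 — timely.
(3) permitted from Dec 15, 2015 + 33 days = Jan 17, 2016 onward; done Jan 4, 2016 — 13 days too early.

No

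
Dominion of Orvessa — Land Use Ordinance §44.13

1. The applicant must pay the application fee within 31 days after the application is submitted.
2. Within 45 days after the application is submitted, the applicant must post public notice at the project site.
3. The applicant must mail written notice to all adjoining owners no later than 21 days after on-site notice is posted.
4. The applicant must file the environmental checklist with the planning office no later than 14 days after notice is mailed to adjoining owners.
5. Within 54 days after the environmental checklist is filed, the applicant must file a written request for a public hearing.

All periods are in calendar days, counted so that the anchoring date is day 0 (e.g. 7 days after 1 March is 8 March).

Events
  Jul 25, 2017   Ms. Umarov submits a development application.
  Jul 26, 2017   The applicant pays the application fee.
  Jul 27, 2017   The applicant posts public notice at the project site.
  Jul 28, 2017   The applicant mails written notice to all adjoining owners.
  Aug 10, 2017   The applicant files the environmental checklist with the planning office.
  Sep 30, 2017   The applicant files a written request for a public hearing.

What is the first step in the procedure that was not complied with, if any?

None — every step was satisfied

Step 1 — counting 31 days from Jul 25, 2017 (when the application is submitted) gives a deadline of Aug 25, 2017; Jul 26, 2017 is within that limit.
Step 2 — counting 45 days from Jul 25, 2017 (when the application is submitted) gives a deadline of Sep 8, 2017; Jul 27, 2017 is within that limit.
Step 3 — counting 21 days from Jul 27, 2017 (when on-site notice is posted) gives a deadline of Aug 17, 2017; Jul 28, 2017 is within that limit.
Step 4 — counting 14 days from Jul 28, 2017 (when notice is mailed to adjoining owners) gives a deadline of Aug 11, 2017; Aug 10, 2017 is within that limit.
Step 5 — counting 54 days from Aug 10, 2017 (when the environmental checklist is filed) gives a deadline of Oct 3, 2017; completed Sep 30, 2017, before the deadline.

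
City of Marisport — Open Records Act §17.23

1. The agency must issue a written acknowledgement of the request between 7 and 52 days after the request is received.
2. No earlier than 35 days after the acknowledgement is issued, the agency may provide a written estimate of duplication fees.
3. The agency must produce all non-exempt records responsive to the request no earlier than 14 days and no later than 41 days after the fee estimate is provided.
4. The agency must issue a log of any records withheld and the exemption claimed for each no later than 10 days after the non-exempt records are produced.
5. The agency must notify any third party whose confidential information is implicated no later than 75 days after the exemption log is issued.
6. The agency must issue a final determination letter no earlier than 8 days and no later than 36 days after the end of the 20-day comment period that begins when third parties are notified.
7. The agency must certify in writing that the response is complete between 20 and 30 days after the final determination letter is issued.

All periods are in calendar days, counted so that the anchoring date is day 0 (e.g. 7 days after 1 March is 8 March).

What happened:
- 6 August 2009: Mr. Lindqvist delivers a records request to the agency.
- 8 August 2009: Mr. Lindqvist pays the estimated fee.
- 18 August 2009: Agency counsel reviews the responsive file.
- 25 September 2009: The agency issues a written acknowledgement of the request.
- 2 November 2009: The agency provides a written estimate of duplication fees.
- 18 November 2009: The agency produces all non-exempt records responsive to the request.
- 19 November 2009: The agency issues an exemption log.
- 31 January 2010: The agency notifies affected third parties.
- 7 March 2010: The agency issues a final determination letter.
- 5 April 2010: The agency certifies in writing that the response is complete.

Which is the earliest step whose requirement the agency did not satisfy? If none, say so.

None — every step was satisfied

Step 1 — 7 and 52 days from 6 August 2009 (when the request is received) are 13 August 2009 and 27 September 2009 respectively; 25 September 2009 falls inside that range.
Step 2 — must wait 35 days from 25 September 2009 (when the acknowledgement is issued), so not before 30 October 2009; 2 November 2009 is on or after that date.
Step 3 — 14 and 41 days from 2 November 2009 (when the fee estimate is provided) are 16 November 2009 and 13 December 2009 respectively; 18 November 2009 falls inside that range.
Step 4 — counting 10 days from 18 November 2009 (when the non-exempt records are produced) gives a deadline of 28 November 2009; done 19 November 2009 — timely.
Step 5 — counting 75 days from 19 November 2009 (when the exemption log is issued) gives a deadline of 2 February 2010; done 31 January 2010 — timely.
Step 6 — 8 and 36 days from 20 February 2010 (end of the 20-day comment period, which began when third parties are notified on 31 January 2010) are 28 February 2010 and 28 March 2010 respectively; 7 March 2010 falls inside that range.
Step 7 — 20 and 30 days from 7 March 2010 (when the final determination letter is issued) are 27 March 2010 and 6 April 2010 respectively; done 5 April 2010 — within the window.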